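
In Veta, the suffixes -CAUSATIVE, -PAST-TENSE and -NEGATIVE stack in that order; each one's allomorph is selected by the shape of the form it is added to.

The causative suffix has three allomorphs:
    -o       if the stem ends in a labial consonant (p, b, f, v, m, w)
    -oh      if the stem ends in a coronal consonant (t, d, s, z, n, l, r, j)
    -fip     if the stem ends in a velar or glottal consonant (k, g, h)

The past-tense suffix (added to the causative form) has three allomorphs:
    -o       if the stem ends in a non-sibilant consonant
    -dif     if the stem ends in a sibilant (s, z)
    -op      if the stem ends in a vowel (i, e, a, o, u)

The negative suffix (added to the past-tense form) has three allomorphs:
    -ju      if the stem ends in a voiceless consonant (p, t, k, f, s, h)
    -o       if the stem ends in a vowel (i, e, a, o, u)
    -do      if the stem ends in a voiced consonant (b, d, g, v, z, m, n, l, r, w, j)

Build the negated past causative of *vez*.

vezohoo

*vez* — final consonant /z/ (coronal) → -oh → *vezoh*.
Since the final sound of the causative form *vezoh* is /h/ (a non-sibilant consonant), it takes -o, giving *vezoho*.
The final sound of the past-tense form *vezoho* is /o/, which is a vowel, so the negative suffix is -o, giving *vezohoo*.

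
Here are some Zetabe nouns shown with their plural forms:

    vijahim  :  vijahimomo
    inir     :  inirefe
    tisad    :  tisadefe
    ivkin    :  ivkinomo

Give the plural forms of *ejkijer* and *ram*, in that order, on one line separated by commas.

ejkijerefe, ramomo

The suffix is conditioned by the final consonant: -omo when the stem ends in a nasal (*vijahim*, *ivkin*); -efe when the stem ends in a non-nasal consonant (*inir*, *tisad*).
The final consonant of *ejkijer* is /r/, which is non-nasal, so the suffix is -efe, giving *ejkijerefe*.
*ram*: final consonant = /m/, a nasal → -omo → *ramomo*.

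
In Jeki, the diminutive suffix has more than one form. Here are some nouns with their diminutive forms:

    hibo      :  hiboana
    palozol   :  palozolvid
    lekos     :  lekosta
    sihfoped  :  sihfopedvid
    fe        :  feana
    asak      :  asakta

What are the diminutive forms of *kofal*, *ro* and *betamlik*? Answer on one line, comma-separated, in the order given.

The alternation tracks the final sound of the stem — -ta when the stem ends in a voiceless consonant (*lekos*, *asak*); -vid when the stem ends in a voiced consonant (*palozol*, *sihfoped*); -ana when the stem ends in a vowel (*hibo*, *fe*).
*kofal*: final sound = /l/, a voiced consonant → -vid → *kofalvid*.
The final sound of *ro* is /o/, which is a vowel, so the suffix is -ana, giving *roana*.
*betamlik*: final sound = /k/, a voiceless consonant → -ta → *betamlikta*.

kofalvid, roana, betamlikta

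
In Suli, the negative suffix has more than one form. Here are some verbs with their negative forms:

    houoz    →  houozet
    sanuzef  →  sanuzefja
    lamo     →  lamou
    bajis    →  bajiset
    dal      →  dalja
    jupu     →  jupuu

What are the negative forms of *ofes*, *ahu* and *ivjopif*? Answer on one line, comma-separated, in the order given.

ofeset, ahuu, ivjopifja

Looking at the final sound of each stem: -et when the stem ends in a sibilant (*houoz*, *bajis*); -ja when the stem ends in a non-sibilant consonant (*sanuzef*, *dal*); -u when the stem ends in a vowel (*lamo*, *jupu*).
Since the final sound of *ofes* is /s/ (a sibilant), it takes -et, giving *ofeset*.
The final sound of *ahu* is /u/, which is a vowel, so the suffix is -u, giving *ahuu*.
Since the final sound of *ivjopif* is /f/ (a non-sibilant consonant), it takes -ja, giving *ivjopifja*.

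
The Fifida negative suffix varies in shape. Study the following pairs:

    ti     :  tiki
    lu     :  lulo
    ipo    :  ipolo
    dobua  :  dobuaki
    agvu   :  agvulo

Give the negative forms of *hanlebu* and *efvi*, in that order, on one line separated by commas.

hanlebulo, efviki

The alternation tracks the last vowel of the stem — -lo when the last vowel of the stem is a rounded vowel (*lu*, *ipo*, *agvu*); -ki when the last vowel of the stem is an unrounded vowel (*ti*, *dobua*).
Since the last vowel of *hanlebu* is /u/ (a rounded vowel), it takes -lo, giving *hanlebulo*.
*efvi*: last vowel = /i/, an unrounded vowel → -ki → *efviki*.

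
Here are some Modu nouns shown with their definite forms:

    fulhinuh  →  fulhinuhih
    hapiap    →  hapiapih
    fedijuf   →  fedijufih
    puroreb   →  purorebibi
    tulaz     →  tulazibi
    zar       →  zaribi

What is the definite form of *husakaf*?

Looking at the final consonant of each stem: -ih when the stem ends in a voiceless consonant (*fulhinuh*, *hapiap*, *fedijuf*); -ibi when the stem ends in a voiced consonant (*puroreb*, *tulaz*, *zar*).
*husakaf* — final consonant /f/ (voiceless) → -ih → *husakafih*.

husakafih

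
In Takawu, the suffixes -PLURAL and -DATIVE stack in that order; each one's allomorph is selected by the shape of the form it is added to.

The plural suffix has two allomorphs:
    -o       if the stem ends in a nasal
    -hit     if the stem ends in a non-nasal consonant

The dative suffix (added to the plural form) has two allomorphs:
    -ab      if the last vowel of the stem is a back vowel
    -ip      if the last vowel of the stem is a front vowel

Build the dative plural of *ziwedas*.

*ziwedas*: final consonant = /s/, non-nasal → -hit → *ziwedashit*.
The plural form *ziwedashit*: last vowel = /i/, a front vowel → -ip → *ziwedashitip*.

ziwedashitip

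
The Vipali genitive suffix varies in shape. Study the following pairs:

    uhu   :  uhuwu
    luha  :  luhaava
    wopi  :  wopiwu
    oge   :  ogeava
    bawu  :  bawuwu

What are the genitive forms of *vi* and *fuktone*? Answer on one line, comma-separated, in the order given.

viwu, fuktoneava

Looking at the last vowel of each stem: -wu when the last vowel of the stem is a high vowel (*uhu*, *wopi*, *bawu*); -ava when the last vowel of the stem is a non-high vowel (*luha*, *oge*).
The last vowel of *vi* is /i/, which is a high vowel, so the suffix is -wu, giving *viwu*.
*fuktone* — last vowel /e/ (a non-high vowel) → -ava → *fuktoneava*.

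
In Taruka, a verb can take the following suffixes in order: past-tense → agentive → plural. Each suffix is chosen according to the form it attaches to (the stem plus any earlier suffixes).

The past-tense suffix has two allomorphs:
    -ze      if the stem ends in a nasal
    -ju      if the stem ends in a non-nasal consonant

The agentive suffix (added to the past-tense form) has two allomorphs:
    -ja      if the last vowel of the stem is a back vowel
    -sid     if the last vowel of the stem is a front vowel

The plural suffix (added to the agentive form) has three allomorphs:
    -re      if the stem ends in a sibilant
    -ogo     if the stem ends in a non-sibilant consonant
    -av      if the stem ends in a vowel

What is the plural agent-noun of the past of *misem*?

*misem* — final consonant /m/ (a nasal) → -ze → *misemze*.
The past-tense form *misemze*: last vowel = /e/, a front vowel → -sid → *misemzesid*.
The agentive form *misemzesid* — final sound /d/ (a non-sibilant consonant) → -ogo → *misemzesidogo*.

misemzesidogo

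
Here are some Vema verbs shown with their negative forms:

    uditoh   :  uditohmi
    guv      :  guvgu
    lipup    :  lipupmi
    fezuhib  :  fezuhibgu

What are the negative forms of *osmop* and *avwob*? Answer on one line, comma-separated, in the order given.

Looking at the final consonant of each stem: -mi when the stem ends in a voiceless consonant (*uditoh*, *lipup*); -gu when the stem ends in a voiced consonant (*guv*, *fezuhib*).
Since the final consonant of *osmop* is /p/ (voiceless), it takes -mi, giving *osmopmi*.
Since the final consonant of *avwob* is /b/ (voiced), it takes -gu, giving *avwobgu*.

osmopmi, avwobgu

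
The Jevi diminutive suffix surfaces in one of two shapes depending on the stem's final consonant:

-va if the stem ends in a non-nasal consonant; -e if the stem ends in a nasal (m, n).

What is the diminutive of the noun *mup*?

mupva

*mup*: final consonant = /p/, non-nasal → -va → *mupva*.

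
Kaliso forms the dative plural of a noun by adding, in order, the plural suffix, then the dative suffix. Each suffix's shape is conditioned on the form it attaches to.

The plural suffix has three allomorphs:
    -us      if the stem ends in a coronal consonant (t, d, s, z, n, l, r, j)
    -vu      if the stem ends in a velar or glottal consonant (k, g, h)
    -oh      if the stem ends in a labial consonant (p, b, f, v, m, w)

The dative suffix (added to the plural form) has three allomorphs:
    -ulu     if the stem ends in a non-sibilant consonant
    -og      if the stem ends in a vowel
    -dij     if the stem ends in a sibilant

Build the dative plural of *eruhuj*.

eruhujusdij

*eruhuj* — final consonant /j/ (coronal) → -us → *eruhujus*.
The plural form *eruhujus*: final sound = /s/, a sibilant → -dij → *eruhujusdij*.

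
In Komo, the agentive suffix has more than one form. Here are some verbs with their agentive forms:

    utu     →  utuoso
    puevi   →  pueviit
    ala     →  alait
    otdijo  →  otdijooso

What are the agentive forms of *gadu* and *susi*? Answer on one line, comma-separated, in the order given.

gaduoso, susiit

The suffix is conditioned by the last vowel: -oso when the last vowel of the stem is a rounded vowel (*utu*, *otdijo*); -it when the last vowel of the stem is an unrounded vowel (*puevi*, *ala*).
The last vowel of *gadu* is /u/, which is a rounded vowel, so the suffix is -oso, giving *gaduoso*.
*susi*: last vowel = /i/, an unrounded vowel → -it → *susiit*.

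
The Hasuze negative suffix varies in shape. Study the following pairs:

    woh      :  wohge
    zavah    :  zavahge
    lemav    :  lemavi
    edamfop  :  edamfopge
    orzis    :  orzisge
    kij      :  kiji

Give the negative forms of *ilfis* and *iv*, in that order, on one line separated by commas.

The pattern is voicing of the final consonant: -ge when the stem ends in a voiceless consonant (*woh*, *zavah*, *edamfop*, *orzis*); -i when the stem ends in a voiced consonant (*lemav*, *kij*).
Since the final consonant of *ilfis* is /s/ (voiceless), it takes -ge, giving *ilfisge*.
Since the final consonant of *iv* is /v/ (voiced), it takes -i, giving *ivi*.

ilfisge, ivi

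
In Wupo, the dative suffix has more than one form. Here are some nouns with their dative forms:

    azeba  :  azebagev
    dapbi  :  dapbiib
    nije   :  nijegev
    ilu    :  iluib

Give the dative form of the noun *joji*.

The pattern is height harmony: -ib when the last vowel of the stem is a high vowel (*dapbi*, *ilu*); -gev when the last vowel of the stem is a non-high vowel (*azeba*, *nije*).
*joji* — last vowel /i/ (a high vowel) → -ib → *jojiib*.

jojiib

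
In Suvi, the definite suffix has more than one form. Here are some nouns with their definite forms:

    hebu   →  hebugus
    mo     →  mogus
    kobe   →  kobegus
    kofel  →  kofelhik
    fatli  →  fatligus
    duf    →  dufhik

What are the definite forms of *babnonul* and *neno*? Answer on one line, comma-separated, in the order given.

Looking at the final sound of each stem: -hik when the stem ends in a consonant (*kofel*, *duf*); -gus when the stem ends in a vowel (*hebu*, *mo*, *kobe*, *fatli*).
*babnonul* — final sound /l/ (a consonant) → -hik → *babnonulhik*.
*neno*: final sound = /o/, a vowel → -gus → *nenogus*.

babnonulhik, nenogus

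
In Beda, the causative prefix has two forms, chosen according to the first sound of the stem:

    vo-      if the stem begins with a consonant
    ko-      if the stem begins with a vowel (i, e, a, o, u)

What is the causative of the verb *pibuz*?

*pibuz* — first sound /p/ (a consonant) → vo- → *vopibuz*.

vopibuz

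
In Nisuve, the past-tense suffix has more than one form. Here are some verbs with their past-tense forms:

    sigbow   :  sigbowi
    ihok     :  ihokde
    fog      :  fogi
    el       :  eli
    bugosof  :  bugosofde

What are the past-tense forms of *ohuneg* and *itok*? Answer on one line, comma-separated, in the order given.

Looking at the final consonant of each stem: -de when the stem ends in a voiceless consonant (*ihok*, *bugosof*); -i when the stem ends in a voiced consonant (*sigbow*, *fog*, *el*).
The final consonant of *ohuneg* is /g/, which is voiced, so the suffix is -i, giving *ohunegi*.
The final consonant of *itok* is /k/, which is voiceless, so the suffix is -de, giving *itokde*.

ohunegi, itokde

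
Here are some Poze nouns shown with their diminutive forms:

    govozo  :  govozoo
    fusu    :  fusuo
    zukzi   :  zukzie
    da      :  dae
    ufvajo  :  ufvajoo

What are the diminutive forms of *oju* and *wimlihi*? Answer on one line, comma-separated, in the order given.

ojuo, wimlihie

The alternation tracks the last vowel of the stem — -o when the last vowel of the stem is a rounded vowel (*govozo*, *fusu*, *ufvajo*); -e when the last vowel of the stem is an unrounded vowel (*zukzi*, *da*).
The last vowel of *oju* is /u/, which is a rounded vowel, so the suffix is -o, giving *ojuo*.
*wimlihi*: last vowel = /i/, an unrounded vowel → -e → *wimlihie*.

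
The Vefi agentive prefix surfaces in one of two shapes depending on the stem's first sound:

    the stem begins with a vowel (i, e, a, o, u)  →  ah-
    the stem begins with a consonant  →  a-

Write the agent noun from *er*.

aher

*er*: first sound = /e/, a vowel → ah- → *aher*.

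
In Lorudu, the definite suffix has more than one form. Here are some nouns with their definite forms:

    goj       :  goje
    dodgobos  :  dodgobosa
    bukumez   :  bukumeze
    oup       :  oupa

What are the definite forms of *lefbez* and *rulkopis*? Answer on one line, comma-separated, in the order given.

lefbeze, rulkopisa

The alternation tracks the final consonant of the stem — -a when the stem ends in a voiceless consonant (*dodgobos*, *oup*); -e when the stem ends in a voiced consonant (*goj*, *bukumez*).
*lefbez*: final consonant = /z/, voiced → -e → *lefbeze*.
The final consonant of *rulkopis* is /s/, which is voiceless, so the suffix is -a, giving *rulkopisa*.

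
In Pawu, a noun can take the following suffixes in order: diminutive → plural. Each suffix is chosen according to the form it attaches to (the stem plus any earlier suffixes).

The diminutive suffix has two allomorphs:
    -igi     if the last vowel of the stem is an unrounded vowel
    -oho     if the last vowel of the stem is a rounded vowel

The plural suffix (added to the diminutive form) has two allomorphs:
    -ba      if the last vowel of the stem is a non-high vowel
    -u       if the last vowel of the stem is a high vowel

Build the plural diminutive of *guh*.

guhohoba

The last vowel of *guh* is /u/, which is a rounded vowel, so the diminutive suffix is -oho, giving *guhoho*.
Since the last vowel of the diminutive form *guhoho* is /o/ (a non-high vowel), it takes -ba, giving *guhohoba*.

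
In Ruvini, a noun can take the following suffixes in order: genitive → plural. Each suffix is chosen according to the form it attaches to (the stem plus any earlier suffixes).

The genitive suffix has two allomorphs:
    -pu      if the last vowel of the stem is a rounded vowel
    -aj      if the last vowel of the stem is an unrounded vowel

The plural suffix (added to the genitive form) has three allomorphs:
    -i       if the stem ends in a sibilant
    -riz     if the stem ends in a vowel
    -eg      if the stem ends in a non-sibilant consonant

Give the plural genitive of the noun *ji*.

*ji* — last vowel /i/ (an unrounded vowel) → -aj → *jiaj*.
The final sound of the genitive form *jiaj* is /j/, which is a non-sibilant consonant, so the plural suffix is -eg, giving *jiajeg*.

jiajeg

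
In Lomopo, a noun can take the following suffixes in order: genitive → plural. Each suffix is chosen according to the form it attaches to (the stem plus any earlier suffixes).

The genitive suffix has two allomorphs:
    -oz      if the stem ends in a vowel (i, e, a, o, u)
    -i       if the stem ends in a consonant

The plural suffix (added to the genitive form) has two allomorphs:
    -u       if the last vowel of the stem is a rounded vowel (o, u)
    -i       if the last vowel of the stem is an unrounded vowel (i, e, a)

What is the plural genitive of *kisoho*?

kisohoozu

*kisoho* — final sound /o/ (a vowel) → -oz → *kisohooz*.
The genitive form *kisohooz*: last vowel = /o/, a rounded vowel → -u → *kisohoozu*.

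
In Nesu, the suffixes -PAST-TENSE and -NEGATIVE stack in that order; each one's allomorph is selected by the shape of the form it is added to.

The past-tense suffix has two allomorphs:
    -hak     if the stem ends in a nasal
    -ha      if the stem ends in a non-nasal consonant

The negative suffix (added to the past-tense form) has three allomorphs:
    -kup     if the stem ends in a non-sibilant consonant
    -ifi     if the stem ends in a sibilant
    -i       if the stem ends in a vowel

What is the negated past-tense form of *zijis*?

zijishai

The final consonant of *zijis* is /s/, which is non-nasal, so the past-tense suffix is -ha, giving *zijisha*.
The past-tense form *zijisha*: final sound = /a/, a vowel → -i → *zijishai*.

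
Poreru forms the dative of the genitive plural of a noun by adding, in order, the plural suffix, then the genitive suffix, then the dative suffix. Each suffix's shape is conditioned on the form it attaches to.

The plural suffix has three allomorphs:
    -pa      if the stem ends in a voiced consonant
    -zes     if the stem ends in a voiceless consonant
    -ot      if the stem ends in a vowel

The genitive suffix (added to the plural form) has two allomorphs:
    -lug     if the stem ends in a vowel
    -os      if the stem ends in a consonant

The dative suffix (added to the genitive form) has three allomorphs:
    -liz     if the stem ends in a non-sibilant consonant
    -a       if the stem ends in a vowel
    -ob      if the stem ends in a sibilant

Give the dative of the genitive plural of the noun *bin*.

*bin* — final sound /n/ (a voiced consonant) → -pa → *binpa*.
Since the final sound of the plural form *binpa* is /a/ (a vowel), it takes -lug, giving *binpalug*.
The genitive form *binpalug*: final sound = /g/, a non-sibilant consonant → -liz → *binpalugliz*.

binpalugliz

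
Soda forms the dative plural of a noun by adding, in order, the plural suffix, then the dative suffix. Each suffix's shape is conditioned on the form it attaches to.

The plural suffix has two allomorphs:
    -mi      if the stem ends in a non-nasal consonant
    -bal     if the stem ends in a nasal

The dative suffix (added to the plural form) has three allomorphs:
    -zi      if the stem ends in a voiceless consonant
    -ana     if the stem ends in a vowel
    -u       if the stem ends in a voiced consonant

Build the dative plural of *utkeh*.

Since the final consonant of *utkeh* is /h/ (non-nasal), it takes -mi, giving *utkehmi*.
The plural form *utkehmi*: final sound = /i/, a vowel → -ana → *utkehmiana*.

utkehmiana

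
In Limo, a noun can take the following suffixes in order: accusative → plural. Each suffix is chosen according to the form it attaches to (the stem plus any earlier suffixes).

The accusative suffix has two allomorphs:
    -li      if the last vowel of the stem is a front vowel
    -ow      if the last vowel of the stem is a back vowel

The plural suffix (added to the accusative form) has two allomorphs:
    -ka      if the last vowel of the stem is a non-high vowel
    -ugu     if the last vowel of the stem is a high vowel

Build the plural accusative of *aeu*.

*aeu* — last vowel /u/ (a back vowel) → -ow → *aeuow*.
Since the last vowel of the accusative form *aeuow* is /o/ (a non-high vowel), it takes -ka, giving *aeuowka*.

aeuowka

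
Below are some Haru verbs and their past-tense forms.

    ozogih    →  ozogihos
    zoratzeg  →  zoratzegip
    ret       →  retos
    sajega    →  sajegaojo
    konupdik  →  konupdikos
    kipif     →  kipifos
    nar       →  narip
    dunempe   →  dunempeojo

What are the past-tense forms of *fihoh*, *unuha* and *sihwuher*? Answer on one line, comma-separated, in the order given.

fihohos, unuhaojo, sihwuherip

The suffix is conditioned by the final sound: -os when the stem ends in a voiceless consonant (*ozogih*, *ret*, *konupdik*, *kipif*); -ip when the stem ends in a voiced consonant (*zoratzeg*, *nar*); -ojo when the stem ends in a vowel (*sajega*, *dunempe*).
The final sound of *fihoh* is /h/, which is a voiceless consonant, so the suffix is -os, giving *fihohos*.
Since the final sound of *unuha* is /a/ (a vowel), it takes -ojo, giving *unuhaojo*.
The final sound of *sihwuher* is /r/, which is a voiced consonant, so the suffix is -ip, giving *sihwuherip*.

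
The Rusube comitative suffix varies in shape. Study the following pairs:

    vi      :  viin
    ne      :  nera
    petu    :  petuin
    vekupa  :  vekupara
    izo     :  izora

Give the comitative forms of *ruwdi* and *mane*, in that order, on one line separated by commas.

The alternation tracks the last vowel of the stem — -in when the last vowel of the stem is a high vowel (*vi*, *petu*); -ra when the last vowel of the stem is a non-high vowel (*ne*, *vekupa*, *izo*).
Since the last vowel of *ruwdi* is /i/ (a high vowel), it takes -in, giving *ruwdiin*.
*mane*: last vowel = /e/, a non-high vowel → -ra → *manera*.

ruwdiin, manera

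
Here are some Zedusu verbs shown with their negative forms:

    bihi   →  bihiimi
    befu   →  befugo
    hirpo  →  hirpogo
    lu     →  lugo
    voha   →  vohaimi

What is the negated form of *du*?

The suffix is conditioned by the last vowel: -go when the last vowel of the stem is a rounded vowel (*befu*, *hirpo*, *lu*); -imi when the last vowel of the stem is an unrounded vowel (*bihi*, *voha*).
Since the last vowel of *du* is /u/ (a rounded vowel), it takes -go, giving *dugo*.

dugo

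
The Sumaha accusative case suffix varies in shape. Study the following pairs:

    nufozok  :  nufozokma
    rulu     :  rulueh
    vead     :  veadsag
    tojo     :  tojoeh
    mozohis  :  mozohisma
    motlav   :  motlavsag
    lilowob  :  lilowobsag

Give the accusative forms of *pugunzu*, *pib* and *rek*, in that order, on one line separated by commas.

pugunzueh, pibsag, rekma

Looking at the final sound of each stem: -ma when the stem ends in a voiceless consonant (*nufozok*, *mozohis*); -sag when the stem ends in a voiced consonant (*vead*, *motlav*, *lilowob*); -eh when the stem ends in a vowel (*rulu*, *tojo*).
*pugunzu*: final sound = /u/, a vowel → -eh → *pugunzueh*.
Since the final sound of *pib* is /b/ (a voiced consonant), it takes -sag, giving *pibsag*.
The final sound of *rek* is /k/, which is a voiceless consonant, so the suffix is -ma, giving *rekma*.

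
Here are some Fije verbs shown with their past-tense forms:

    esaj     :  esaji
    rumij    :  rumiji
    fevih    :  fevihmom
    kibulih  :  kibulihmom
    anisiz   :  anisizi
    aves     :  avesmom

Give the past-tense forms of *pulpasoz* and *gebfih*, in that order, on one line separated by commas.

Looking at the final consonant of each stem: -mom when the stem ends in a voiceless consonant (*fevih*, *kibulih*, *aves*); -i when the stem ends in a voiced consonant (*esaj*, *rumij*, *anisiz*).
*pulpasoz* — final consonant /z/ (voiced) → -i → *pulpasozi*.
The final consonant of *gebfih* is /h/, which is voiceless, so the suffix is -mom, giving *gebfihmom*.

pulpasozi, gebfihmom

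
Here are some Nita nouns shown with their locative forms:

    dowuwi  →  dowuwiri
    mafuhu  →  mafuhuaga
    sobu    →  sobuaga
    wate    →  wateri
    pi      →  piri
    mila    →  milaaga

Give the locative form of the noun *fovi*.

The alternation tracks the last vowel of the stem — -ri when the last vowel of the stem is a front vowel (*dowuwi*, *wate*, *pi*); -aga when the last vowel of the stem is a back vowel (*mafuhu*, *sobu*, *mila*).
*fovi*: last vowel = /i/, a front vowel → -ri → *foviri*.

foviri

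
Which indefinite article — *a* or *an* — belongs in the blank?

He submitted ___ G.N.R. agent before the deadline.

The indefinite article is chosen by the initial *sound* of the following word, not its spelling.
The initialism *G.N.R.* is read letter by letter; the first letter, G, is pronounced /dʒiː/, which begins with a consonant sound.
So the article is *a*: He submitted a G.N.R. agent before the deadline.

a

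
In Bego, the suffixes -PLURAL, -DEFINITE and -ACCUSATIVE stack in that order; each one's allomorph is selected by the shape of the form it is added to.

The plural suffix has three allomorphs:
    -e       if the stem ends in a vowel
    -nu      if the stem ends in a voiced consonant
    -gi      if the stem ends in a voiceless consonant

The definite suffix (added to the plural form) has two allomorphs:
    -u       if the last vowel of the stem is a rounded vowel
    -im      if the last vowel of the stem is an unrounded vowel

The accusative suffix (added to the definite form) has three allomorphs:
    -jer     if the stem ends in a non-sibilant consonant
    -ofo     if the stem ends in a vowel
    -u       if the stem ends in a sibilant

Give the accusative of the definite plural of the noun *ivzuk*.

ivzukgiimjer

*ivzuk*: final sound = /k/, a voiceless consonant → -gi → *ivzukgi*.
The plural form *ivzukgi*: last vowel = /i/, an unrounded vowel → -im → *ivzukgiim*.
Since the final sound of the definite form *ivzukgiim* is /m/ (a non-sibilant consonant), it takes -jer, giving *ivzukgiimjer*.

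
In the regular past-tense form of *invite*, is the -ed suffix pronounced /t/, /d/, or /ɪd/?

The stem *invite* ends in /t/ or /d/.
The -ed suffix is realized as /ɪd/ after /t, d/; as /t/ after other voiceless consonants; and as /d/ after other voiced sounds.
So -ed on *invite* is pronounced /ɪd/.

/ɪd/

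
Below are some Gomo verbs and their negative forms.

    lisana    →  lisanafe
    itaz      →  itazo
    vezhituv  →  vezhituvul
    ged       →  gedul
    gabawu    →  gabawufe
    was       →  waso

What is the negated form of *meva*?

mevafe

The suffix is conditioned by the final sound: -o when the stem ends in a sibilant (*itaz*, *was*); -ul when the stem ends in a non-sibilant consonant (*vezhituv*, *ged*); -fe when the stem ends in a vowel (*lisana*, *gabawu*).
*meva* — final sound /a/ (a vowel) → -fe → *mevafe*.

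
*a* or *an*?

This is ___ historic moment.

a

The indefinite article is chosen by the initial *sound* of the following word, not its spelling.
*historic* begins with the sound /h/ (h is pronounced in standard usage) — a consonant sound.
So the article is *a*: This is a historic moment.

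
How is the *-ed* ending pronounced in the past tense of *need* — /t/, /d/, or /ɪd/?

/ɪd/

The stem *need* ends in /t/ or /d/.
The -ed suffix is realized as /ɪd/ after /t, d/; as /t/ after other voiceless consonants; and as /d/ after other voiced sounds.
So -ed on *need* is pronounced /ɪd/.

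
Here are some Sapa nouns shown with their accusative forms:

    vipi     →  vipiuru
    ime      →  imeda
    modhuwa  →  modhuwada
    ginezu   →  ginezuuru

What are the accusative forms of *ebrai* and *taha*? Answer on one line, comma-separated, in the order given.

ebraiuru, tahada

Looking at the last vowel of each stem: -uru when the last vowel of the stem is a high vowel (*vipi*, *ginezu*); -da when the last vowel of the stem is a non-high vowel (*ime*, *modhuwa*).
*ebrai*: last vowel = /i/, a high vowel → -uru → *ebraiuru*.
The last vowel of *taha* is /a/, which is a non-high vowel, so the suffix is -da, giving *tahada*.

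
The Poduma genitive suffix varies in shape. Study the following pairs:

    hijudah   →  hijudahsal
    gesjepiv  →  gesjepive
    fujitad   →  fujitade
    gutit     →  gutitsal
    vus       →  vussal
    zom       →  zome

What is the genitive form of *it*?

itsal

The suffix is conditioned by the final consonant: -sal when the stem ends in a voiceless consonant (*hijudah*, *gutit*, *vus*); -e when the stem ends in a voiced consonant (*gesjepiv*, *fujitad*, *zom*).
Since the final consonant of *it* is /t/ (voiceless), it takes -sal, giving *itsal*.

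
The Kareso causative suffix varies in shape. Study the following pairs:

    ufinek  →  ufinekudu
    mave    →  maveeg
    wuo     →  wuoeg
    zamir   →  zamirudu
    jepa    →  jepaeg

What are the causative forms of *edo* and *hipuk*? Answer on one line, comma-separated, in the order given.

edoeg, hipukudu

The suffix is conditioned by the final sound: -udu when the stem ends in a consonant (*ufinek*, *zamir*); -eg when the stem ends in a vowel (*mave*, *wuo*, *jepa*).
Since the final sound of *edo* is /o/ (a vowel), it takes -eg, giving *edoeg*.
*hipuk* — final sound /k/ (a consonant) → -udu → *hipukudu*.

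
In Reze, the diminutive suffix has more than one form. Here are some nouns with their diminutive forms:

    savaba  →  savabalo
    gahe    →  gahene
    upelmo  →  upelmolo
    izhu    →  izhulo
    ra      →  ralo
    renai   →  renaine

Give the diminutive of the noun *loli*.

The suffix is conditioned by the last vowel: -ne when the last vowel of the stem is a front vowel (*gahe*, *renai*); -lo when the last vowel of the stem is a back vowel (*savaba*, *upelmo*, *izhu*, *ra*).
*loli* — last vowel /i/ (a front vowel) → -ne → *loline*.

loline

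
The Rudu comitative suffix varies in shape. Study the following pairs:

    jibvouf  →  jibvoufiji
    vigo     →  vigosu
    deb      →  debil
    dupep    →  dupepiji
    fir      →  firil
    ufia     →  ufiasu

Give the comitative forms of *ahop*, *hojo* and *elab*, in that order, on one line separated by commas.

ahopiji, hojosu, elabil

Looking at the final sound of each stem: -iji when the stem ends in a voiceless consonant (*jibvouf*, *dupep*); -il when the stem ends in a voiced consonant (*deb*, *fir*); -su when the stem ends in a vowel (*vigo*, *ufia*).
*ahop* — final sound /p/ (a voiceless consonant) → -iji → *ahopiji*.
*hojo* — final sound /o/ (a vowel) → -su → *hojosu*.
*elab*: final sound = /b/, a voiced consonant → -il → *elabil*.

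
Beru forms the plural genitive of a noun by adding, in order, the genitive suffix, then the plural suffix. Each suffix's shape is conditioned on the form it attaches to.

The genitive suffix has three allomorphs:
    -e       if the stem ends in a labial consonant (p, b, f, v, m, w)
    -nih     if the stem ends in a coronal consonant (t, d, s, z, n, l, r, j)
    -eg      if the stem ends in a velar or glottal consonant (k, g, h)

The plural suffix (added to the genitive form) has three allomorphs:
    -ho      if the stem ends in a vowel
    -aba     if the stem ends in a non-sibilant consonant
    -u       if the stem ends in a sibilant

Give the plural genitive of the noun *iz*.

iznihaba

*iz* — final consonant /z/ (coronal) → -nih → *iznih*.
The genitive form *iznih*: final sound = /h/, a non-sibilant consonant → -aba → *iznihaba*.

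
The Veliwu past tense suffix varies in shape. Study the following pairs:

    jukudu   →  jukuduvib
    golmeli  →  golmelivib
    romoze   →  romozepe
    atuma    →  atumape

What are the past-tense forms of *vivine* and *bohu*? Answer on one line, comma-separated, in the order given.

The alternation tracks the last vowel of the stem — -vib when the last vowel of the stem is a high vowel (*jukudu*, *golmeli*); -pe when the last vowel of the stem is a non-high vowel (*romoze*, *atuma*).
*vivine*: last vowel = /e/, a non-high vowel → -pe → *vivinepe*.
Since the last vowel of *bohu* is /u/ (a high vowel), it takes -vib, giving *bohuvib*.

vivinepe, bohuvib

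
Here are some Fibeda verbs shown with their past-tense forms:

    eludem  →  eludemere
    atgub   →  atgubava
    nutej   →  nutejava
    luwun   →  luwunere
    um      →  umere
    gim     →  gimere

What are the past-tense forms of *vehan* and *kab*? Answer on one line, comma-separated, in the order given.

vehanere, kabava

The pattern is nasality of the final consonant: -ere when the stem ends in a nasal (*eludem*, *luwun*, *um*, *gim*); -ava when the stem ends in a non-nasal consonant (*atgub*, *nutej*).
*vehan*: final consonant = /n/, a nasal → -ere → *vehanere*.
The final consonant of *kab* is /b/, which is non-nasal, so the suffix is -ava, giving *kabava*.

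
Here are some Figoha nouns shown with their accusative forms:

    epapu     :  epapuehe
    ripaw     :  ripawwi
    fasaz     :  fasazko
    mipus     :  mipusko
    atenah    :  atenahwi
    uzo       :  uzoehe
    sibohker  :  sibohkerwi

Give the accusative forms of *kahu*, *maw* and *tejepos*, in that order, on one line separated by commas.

The alternation tracks the final sound of the stem — -ko when the stem ends in a sibilant (*fasaz*, *mipus*); -wi when the stem ends in a non-sibilant consonant (*ripaw*, *atenah*, *sibohker*); -ehe when the stem ends in a vowel (*epapu*, *uzo*).
*kahu* — final sound /u/ (a vowel) → -ehe → *kahuehe*.
Since the final sound of *maw* is /w/ (a non-sibilant consonant), it takes -wi, giving *mawwi*.
Since the final sound of *tejepos* is /s/ (a sibilant), it takes -ko, giving *tejeposko*.

kahuehe, mawwi, tejeposko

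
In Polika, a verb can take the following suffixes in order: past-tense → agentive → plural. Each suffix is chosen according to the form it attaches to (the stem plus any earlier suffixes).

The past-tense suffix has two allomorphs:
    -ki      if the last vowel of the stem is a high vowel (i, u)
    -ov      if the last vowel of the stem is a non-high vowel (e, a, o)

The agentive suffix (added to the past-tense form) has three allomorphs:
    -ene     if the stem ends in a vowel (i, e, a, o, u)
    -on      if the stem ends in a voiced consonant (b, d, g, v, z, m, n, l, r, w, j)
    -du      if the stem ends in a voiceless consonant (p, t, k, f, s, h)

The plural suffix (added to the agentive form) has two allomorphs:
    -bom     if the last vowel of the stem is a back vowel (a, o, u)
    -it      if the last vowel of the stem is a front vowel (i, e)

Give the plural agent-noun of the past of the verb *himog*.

himogovonbom

*himog* — last vowel /o/ (a non-high vowel) → -ov → *himogov*.
Since the final sound of the past-tense form *himogov* is /v/ (a voiced consonant), it takes -on, giving *himogovon*.
The last vowel of the agentive form *himogovon* is /o/, which is a back vowel, so the plural suffix is -bom, giving *himogovonbom*.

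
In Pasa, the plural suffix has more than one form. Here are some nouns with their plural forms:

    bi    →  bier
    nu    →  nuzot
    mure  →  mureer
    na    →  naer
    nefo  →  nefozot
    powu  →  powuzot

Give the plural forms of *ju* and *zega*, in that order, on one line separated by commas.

juzot, zegaer

Looking at the last vowel of each stem: -zot when the last vowel of the stem is a rounded vowel (*nu*, *nefo*, *powu*); -er when the last vowel of the stem is an unrounded vowel (*bi*, *mure*, *na*).
*ju*: last vowel = /u/, a rounded vowel → -zot → *juzot*.
*zega* — last vowel /a/ (an unrounded vowel) → -er → *zegaer*.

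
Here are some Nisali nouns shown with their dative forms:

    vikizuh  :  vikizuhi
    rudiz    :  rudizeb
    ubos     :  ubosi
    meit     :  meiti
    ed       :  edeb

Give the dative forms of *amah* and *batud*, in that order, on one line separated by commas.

amahi, batudeb

The suffix is conditioned by the final consonant: -i when the stem ends in a voiceless consonant (*vikizuh*, *ubos*, *meit*); -eb when the stem ends in a voiced consonant (*rudiz*, *ed*).
Since the final consonant of *amah* is /h/ (voiceless), it takes -i, giving *amahi*.
*batud* — final consonant /d/ (voiced) → -eb → *batudeb*.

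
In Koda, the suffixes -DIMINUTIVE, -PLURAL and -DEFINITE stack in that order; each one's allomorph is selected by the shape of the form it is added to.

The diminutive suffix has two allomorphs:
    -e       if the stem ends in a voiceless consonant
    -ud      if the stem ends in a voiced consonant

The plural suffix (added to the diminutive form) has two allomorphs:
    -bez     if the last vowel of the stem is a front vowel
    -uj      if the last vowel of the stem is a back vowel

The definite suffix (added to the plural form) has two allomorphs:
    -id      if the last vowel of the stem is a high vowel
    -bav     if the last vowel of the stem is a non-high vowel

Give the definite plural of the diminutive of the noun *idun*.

idunudujid

*idun*: final consonant = /n/, voiced → -ud → *idunud*.
Since the last vowel of the diminutive form *idunud* is /u/ (a back vowel), it takes -uj, giving *idunuduj*.
The plural form *idunuduj* — last vowel /u/ (a high vowel) → -id → *idunudujid*.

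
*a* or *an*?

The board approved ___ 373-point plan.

a

The indefinite article is chosen by the initial *sound* of the following word, not its spelling.
The number *373* is spoken "three hundred …", beginning with /θriː/ — a consonant sound.
So the article is *a*: The board approved a 373-point plan.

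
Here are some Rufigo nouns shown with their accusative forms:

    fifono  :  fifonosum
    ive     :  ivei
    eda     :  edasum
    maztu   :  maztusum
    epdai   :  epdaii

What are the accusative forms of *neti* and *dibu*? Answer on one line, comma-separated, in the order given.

netii, dibusum

The alternation tracks the last vowel of the stem — -i when the last vowel of the stem is a front vowel (*ive*, *epdai*); -sum when the last vowel of the stem is a back vowel (*fifono*, *eda*, *maztu*).
*neti* — last vowel /i/ (a front vowel) → -i → *netii*.
*dibu* — last vowel /u/ (a back vowel) → -sum → *dibusum*.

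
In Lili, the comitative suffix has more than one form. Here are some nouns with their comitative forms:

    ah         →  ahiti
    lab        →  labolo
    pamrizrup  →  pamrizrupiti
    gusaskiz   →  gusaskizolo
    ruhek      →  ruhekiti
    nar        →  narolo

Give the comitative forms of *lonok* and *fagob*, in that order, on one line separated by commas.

The pattern is voicing of the final consonant: -iti when the stem ends in a voiceless consonant (*ah*, *pamrizrup*, *ruhek*); -olo when the stem ends in a voiced consonant (*lab*, *gusaskiz*, *nar*).
*lonok* — final consonant /k/ (voiceless) → -iti → *lonokiti*.
The final consonant of *fagob* is /b/, which is voiced, so the suffix is -olo, giving *fagobolo*.

lonokiti, fagobolo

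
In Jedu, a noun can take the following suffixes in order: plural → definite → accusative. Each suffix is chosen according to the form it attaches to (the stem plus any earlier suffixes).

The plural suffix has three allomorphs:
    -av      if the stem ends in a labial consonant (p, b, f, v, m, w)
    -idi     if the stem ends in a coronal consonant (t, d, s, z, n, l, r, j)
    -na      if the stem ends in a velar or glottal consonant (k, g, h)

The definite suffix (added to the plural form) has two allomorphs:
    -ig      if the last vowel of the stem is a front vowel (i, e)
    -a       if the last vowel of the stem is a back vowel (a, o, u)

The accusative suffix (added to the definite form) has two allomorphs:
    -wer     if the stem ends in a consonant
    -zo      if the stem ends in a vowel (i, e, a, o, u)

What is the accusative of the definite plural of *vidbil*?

vidbilidiigwer

Since the final consonant of *vidbil* is /l/ (coronal), it takes -idi, giving *vidbilidi*.
The plural form *vidbilidi*: last vowel = /i/, a front vowel → -ig → *vidbilidiig*.
The definite form *vidbilidiig* — final sound /g/ (a consonant) → -wer → *vidbilidiigwer*.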